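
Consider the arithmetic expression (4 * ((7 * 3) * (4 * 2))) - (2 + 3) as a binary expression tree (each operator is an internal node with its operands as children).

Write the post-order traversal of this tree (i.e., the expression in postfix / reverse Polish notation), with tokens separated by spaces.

4 7 3 * 4 2 * * * 2 3 + -

Post-order on an expression tree gives postfix notation: for each operator, emit left operand, right operand, then the operator.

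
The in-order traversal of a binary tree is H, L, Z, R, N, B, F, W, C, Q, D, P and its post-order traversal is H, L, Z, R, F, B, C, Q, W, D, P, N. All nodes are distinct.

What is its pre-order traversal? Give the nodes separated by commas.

N, R, Z, L, H, P, D, W, B, F, Q, C

The last element of post-order is the root; it splits in-order into left and right subtrees.
Root N: left subtree has 4 nodes {H, L, Z, R}, right has 7 {B, F, W, C, Q, D, P}.
  Root R: left subtree has 3 nodes {H, L, Z}, right has 0 { }.
    Root Z: left subtree has 2 nodes {H, L}, right has 0 { }.
      Root L: left subtree has 1 node {H}, right has 0 { }.
  Root P: left subtree has 6 nodes {B, F, W, C, Q, D}, right has 0 { }.
    Root D: left subtree has 5 nodes {B, F, W, C, Q}, right has 0 { }.
      Root W: left subtree has 2 nodes {B, F}, right has 2 {C, Q}.
        Root B: left subtree has 0 nodes { }, right has 1 {F}.
        Root Q: left subtree has 1 node {C}, right has 0 { }.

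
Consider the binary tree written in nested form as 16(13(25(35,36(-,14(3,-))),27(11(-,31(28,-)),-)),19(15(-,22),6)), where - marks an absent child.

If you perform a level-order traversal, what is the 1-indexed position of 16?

Level-order visits nodes level by level from the root, left to right within each level.
Level 0: 16
Level 1: 13, 19
Level 2: 25, 27, 15, 6
Level 3: 35, 36, 11, 22
Level 4: 14, 31
Level 5: 3, 28
Full level-order sequence: 16, 13, 19, 25, 27, 15, 6, 35, 36, 11, 22, 14, 31, 3, 28.

1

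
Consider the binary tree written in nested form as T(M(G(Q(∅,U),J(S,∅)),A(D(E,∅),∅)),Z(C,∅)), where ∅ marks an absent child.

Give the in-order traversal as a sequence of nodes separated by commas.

In-order visits the left subtree, then the node, then the right subtree.
At T: go left to M.
  At M: go left to G.
    At G: go left to Q.
      At Q: no left child.
      Visit Q.
      At Q: go right to U.
        U is a leaf — visit U.
    Visit G.
    At G: go right to J.
      At J: go left to S.
        S is a leaf — visit S.
      Visit J.
      At J: no right child.
  Visit M.
  At M: go right to A.
    At A: go left to D.
      At D: go left to E.
        E is a leaf — visit E.
      Visit D.
      At D: no right child.
    Visit A.
    At A: no right child.
Visit T.
At T: go right to Z.
  At Z: go left to C.
    C is a leaf — visit C.
  Visit Z.
  At Z: no right child.

Q, U, G, S, J, M, E, D, A, T, C, Z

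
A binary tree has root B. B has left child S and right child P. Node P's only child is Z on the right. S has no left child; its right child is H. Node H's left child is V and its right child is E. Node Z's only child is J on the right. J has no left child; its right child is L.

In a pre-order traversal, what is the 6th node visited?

Pre-order visits the node, then its left subtree, then its right subtree.
Visit B.
At B: go left to S.
  Visit S.
  At S: no left child.
  At S: go right to H.
    Visit H.
    At H: go left to V.
      V is a leaf — visit V.
    At H: go right to E.
      E is a leaf — visit E.
At B: go right to P.
  Visit P.
  At P: no left child.
  At P: go right to Z.
    Visit Z.
    At Z: no left child.
    At Z: go right to J.
      Visit J.
      At J: no left child.
      At J: go right to L.
        L is a leaf — visit L.
Full pre-order sequence: B, S, H, V, E, P, Z, J, L.

P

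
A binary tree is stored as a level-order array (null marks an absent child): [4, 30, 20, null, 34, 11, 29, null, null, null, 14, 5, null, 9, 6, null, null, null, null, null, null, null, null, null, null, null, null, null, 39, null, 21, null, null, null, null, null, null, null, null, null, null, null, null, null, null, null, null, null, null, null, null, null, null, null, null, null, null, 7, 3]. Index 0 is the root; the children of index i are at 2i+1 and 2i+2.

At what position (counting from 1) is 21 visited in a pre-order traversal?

Pre-order visits the node, then its left subtree, then its right subtree.
Visit 4.
At 4: go left to 30.
  Visit 30.
  At 30: no left child.
  At 30: go right to 34.
    Visit 34.
    At 34: no left child.
    At 34: go right to 14.
      14 is a leaf — visit 14.
At 4: go right to 20.
  Visit 20.
  At 20: go left to 11.
    Visit 11.
    At 11: go left to 5.
      5 is a leaf — visit 5.
    At 11: no right child.
  At 20: go right to 29.
    Visit 29.
    At 29: go left to 9.
      Visit 9.
      At 9: no left child.
      At 9: go right to 39.
        Visit 39.
        At 39: go left to 7.
          7 is a leaf — visit 7.
        At 39: go right to 3.
          3 is a leaf — visit 3.
    At 29: go right to 6.
      Visit 6.
      At 6: no left child.
      At 6: go right to 21.
        21 is a leaf — visit 21.
Full pre-order sequence: 4, 30, 34, 14, 20, 11, 5, 29, 9, 39, 7, 3, 6, 21.

14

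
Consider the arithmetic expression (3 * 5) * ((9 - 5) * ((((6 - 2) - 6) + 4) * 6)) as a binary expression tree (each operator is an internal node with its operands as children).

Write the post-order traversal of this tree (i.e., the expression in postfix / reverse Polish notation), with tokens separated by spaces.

Post-order on an expression tree gives postfix notation: for each operator, emit left operand, right operand, then the operator.

3 5 * 9 5 - 6 2 - 6 - 4 + 6 * * *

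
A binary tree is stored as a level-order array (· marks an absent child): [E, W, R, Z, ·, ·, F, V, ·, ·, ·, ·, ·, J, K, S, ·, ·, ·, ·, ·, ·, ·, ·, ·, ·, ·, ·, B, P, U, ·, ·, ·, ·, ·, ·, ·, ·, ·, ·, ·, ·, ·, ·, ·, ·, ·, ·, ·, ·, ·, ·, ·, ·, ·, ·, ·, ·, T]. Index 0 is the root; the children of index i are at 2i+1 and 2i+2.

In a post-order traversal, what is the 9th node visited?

Post-order visits the left subtree, then the right subtree, then the node.
At E: go left to W.
  At W: go left to Z.
    At Z: go left to V.
      At V: go left to S.
        S is a leaf — visit S.
      At V: no right child.
      Visit V.
    At Z: no right child.
    Visit Z.
  At W: no right child.
  Visit W.
At E: go right to R.
  At R: no left child.
  At R: go right to F.
    At F: go left to J.
      At J: no left child.
      At J: go right to B.
        B is a leaf — visit B.
      Visit J.
    At F: go right to K.
      At K: go left to P.
        At P: go left to T.
          T is a leaf — visit T.
        At P: no right child.
        Visit P.
      At K: go right to U.
        U is a leaf — visit U.
      Visit K.
    Visit F.
  Visit R.
Visit E.
Full post-order sequence: S, V, Z, W, B, J, T, P, U, K, F, R, E.

U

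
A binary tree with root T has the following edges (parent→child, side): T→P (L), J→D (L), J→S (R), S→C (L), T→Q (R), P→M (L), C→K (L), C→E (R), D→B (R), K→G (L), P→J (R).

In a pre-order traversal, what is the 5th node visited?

Pre-order visits the node, then its left subtree, then its right subtree.
Visit T.
At T: go left to P.
  Visit P.
  At P: go left to M.
    M is a leaf — visit M.
  At P: go right to J.
    Visit J.
    At J: go left to D.
      Visit D.
      At D: no left child.
      At D: go right to B.
        B is a leaf — visit B.
    At J: go right to S.
      Visit S.
      At S: go left to C.
        Visit C.
        At C: go left to K.
          Visit K.
          At K: go left to G.
            G is a leaf — visit G.
          At K: no right child.
        At C: go right to E.
          E is a leaf — visit E.
      At S: no right child.
At T: go right to Q.
  Q is a leaf — visit Q.
Full pre-order sequence: T, P, M, J, D, B, S, C, K, G, E, Q.

D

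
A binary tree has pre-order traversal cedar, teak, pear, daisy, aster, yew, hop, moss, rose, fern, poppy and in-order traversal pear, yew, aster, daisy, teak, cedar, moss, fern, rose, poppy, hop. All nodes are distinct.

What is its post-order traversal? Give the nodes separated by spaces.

yew aster daisy pear teak fern poppy rose moss hop cedar

The first element of pre-order is the root; it splits in-order into left and right subtrees.
Root cedar: left subtree has 5 nodes {pear, yew, aster, daisy, teak}, right has 5 {moss, fern, rose, poppy, hop}.
  Root teak: left subtree has 4 nodes {pear, yew, aster, daisy}, right has 0 { }.
    Root pear: left subtree has 0 nodes { }, right has 3 {yew, aster, daisy}.
      Root daisy: left subtree has 2 nodes {yew, aster}, right has 0 { }.
        Root aster: left subtree has 1 node {yew}, right has 0 { }.
  Root hop: left subtree has 4 nodes {moss, fern, rose, poppy}, right has 0 { }.
    Root moss: left subtree has 0 nodes { }, right has 3 {fern, rose, poppy}.
      Root rose: left subtree has 1 node {fern}, right has 1 {poppy}.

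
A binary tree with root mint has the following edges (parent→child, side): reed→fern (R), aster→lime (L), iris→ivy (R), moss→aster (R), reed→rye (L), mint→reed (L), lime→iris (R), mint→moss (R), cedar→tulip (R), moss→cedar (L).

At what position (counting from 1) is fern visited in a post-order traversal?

Post-order visits the left subtree, then the right subtree, then the node.
At mint: go left to reed.
  At reed: go left to rye.
    rye is a leaf — visit rye.
  At reed: go right to fern.
    fern is a leaf — visit fern.
  Visit reed.
At mint: go right to moss.
  At moss: go left to cedar.
    At cedar: no left child.
    At cedar: go right to tulip.
      tulip is a leaf — visit tulip.
    Visit cedar.
  At moss: go right to aster.
    At aster: go left to lime.
      At lime: no left child.
      At lime: go right to iris.
        At iris: no left child.
        At iris: go right to ivy.
          ivy is a leaf — visit ivy.
        Visit iris.
      Visit lime.
    At aster: no right child.
    Visit aster.
  Visit moss.
Visit mint.
Full post-order sequence: rye, fern, reed, tulip, cedar, ivy, iris, lime, aster, moss, mint.

2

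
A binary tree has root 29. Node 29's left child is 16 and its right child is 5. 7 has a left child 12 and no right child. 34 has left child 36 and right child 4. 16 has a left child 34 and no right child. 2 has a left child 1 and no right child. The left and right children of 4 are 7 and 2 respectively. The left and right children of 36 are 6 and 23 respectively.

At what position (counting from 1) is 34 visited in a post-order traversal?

Post-order visits the left subtree, then the right subtree, then the node.
At 29: go left to 16.
  At 16: go left to 34.
    At 34: go left to 36.
      At 36: go left to 6.
        6 is a leaf — visit 6.
      At 36: go right to 23.
        23 is a leaf — visit 23.
      Visit 36.
    At 34: go right to 4.
      At 4: go left to 7.
        At 7: go left to 12.
          12 is a leaf — visit 12.
        At 7: no right child.
        Visit 7.
      At 4: go right to 2.
        At 2: go left to 1.
          1 is a leaf — visit 1.
        At 2: no right child.
        Visit 2.
      Visit 4.
    Visit 34.
  At 16: no right child.
  Visit 16.
At 29: go right to 5.
  5 is a leaf — visit 5.
Visit 29.
Full post-order sequence: 6, 23, 36, 12, 7, 1, 2, 4, 34, 16, 5, 29.

9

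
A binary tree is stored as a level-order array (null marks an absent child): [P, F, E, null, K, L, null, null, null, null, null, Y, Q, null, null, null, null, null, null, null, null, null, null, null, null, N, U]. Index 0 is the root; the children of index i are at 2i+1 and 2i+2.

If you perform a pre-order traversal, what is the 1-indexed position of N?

8

Pre-order visits the node, then its left subtree, then its right subtree.
Visit P.
At P: go left to F.
  Visit F.
  At F: no left child.
  At F: go right to K.
    K is a leaf — visit K.
At P: go right to E.
  Visit E.
  At E: go left to L.
    Visit L.
    At L: go left to Y.
      Y is a leaf — visit Y.
    At L: go right to Q.
      Visit Q.
      At Q: go left to N.
        N is a leaf — visit N.
      At Q: go right to U.
        U is a leaf — visit U.
  At E: no right child.
Full pre-order sequence: P, F, K, E, L, Y, Q, N, U.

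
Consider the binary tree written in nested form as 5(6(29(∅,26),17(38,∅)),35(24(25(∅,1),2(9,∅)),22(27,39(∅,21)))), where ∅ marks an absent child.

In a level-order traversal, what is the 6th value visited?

24

Level-order visits nodes level by level from the root, left to right within each level.
Level 0: 5
Level 1: 6, 35
Level 2: 29, 17, 24, 22
Level 3: 26, 38, 25, 2, 27, 39
Level 4: 1, 9, 21
Full level-order sequence: 5, 6, 35, 29, 17, 24, 22, 26, 38, 25, 2, 27, 39, 1, 9, 21.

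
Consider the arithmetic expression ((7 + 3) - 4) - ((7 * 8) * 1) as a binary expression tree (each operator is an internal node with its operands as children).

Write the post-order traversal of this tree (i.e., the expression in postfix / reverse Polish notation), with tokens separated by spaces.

7 3 + 4 - 7 8 * 1 * -

Post-order on an expression tree gives postfix notation: for each operator, emit left operand, right operand, then the operator.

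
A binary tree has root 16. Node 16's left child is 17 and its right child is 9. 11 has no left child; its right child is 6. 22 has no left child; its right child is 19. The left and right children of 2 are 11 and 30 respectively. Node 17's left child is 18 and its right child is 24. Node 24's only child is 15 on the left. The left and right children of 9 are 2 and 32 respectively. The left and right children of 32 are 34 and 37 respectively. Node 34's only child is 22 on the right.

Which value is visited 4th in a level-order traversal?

18

Level-order visits nodes level by level from the root, left to right within each level.
Level 0: 16
Level 1: 17, 9
Level 2: 18, 24, 2, 32
Level 3: 15, 11, 30, 34, 37
Level 4: 6, 22
Level 5: 19
Full level-order sequence: 16, 17, 9, 18, 24, 2, 32, 15, 11, 30, 34, 37, 6, 22, 19.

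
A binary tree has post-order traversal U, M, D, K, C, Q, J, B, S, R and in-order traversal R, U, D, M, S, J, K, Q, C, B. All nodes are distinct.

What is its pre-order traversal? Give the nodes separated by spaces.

The last element of post-order is the root; it splits in-order into left and right subtrees.
Root R: left subtree has 0 nodes { }, right has 9 {U, D, M, S, J, K, Q, C, B}.
  Root S: left subtree has 3 nodes {U, D, M}, right has 5 {J, K, Q, C, B}.
    Root D: left subtree has 1 node {U}, right has 1 {M}.
    Root B: left subtree has 4 nodes {J, K, Q, C}, right has 0 { }.
      Root J: left subtree has 0 nodes { }, right has 3 {K, Q, C}.
        Root Q: left subtree has 1 node {K}, right has 1 {C}.

R S D U M B J Q K C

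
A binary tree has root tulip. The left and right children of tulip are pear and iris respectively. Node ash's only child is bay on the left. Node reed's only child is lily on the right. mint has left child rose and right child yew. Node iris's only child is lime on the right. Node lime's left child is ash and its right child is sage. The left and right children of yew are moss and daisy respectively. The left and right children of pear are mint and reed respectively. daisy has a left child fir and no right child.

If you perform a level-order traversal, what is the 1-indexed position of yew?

8

Level-order visits nodes level by level from the root, left to right within each level.
Level 0: tulip
Level 1: pear, iris
Level 2: mint, reed, lime
Level 3: rose, yew, lily, ash, sage
Level 4: moss, daisy, bay
Level 5: fir
Full level-order sequence: tulip, pear, iris, mint, reed, lime, rose, yew, lily, ash, sage, moss, daisy, bay, fir.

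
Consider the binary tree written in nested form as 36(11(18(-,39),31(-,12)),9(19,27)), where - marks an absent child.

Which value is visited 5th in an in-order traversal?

12

In-order visits the left subtree, then the node, then the right subtree.
At 36: go left to 11.
  At 11: go left to 18.
    At 18: no left child.
    Visit 18.
    At 18: go right to 39.
      39 is a leaf — visit 39.
  Visit 11.
  At 11: go right to 31.
    At 31: no left child.
    Visit 31.
    At 31: go right to 12.
      12 is a leaf — visit 12.
Visit 36.
At 36: go right to 9.
  At 9: go left to 19.
    19 is a leaf — visit 19.
  Visit 9.
  At 9: go right to 27.
    27 is a leaf — visit 27.
Full in-order sequence: 18, 39, 11, 31, 12, 36, 19, 9, 27.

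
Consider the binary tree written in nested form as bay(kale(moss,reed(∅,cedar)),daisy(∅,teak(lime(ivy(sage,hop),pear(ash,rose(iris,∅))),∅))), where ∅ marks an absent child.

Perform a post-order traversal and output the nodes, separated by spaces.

Post-order visits the left subtree, then the right subtree, then the node.
At bay: go left to kale.
  At kale: go left to moss.
    moss is a leaf — visit moss.
  At kale: go right to reed.
    At reed: no left child.
    At reed: go right to cedar.
      cedar is a leaf — visit cedar.
    Visit reed.
  Visit kale.
At bay: go right to daisy.
  At daisy: no left child.
  At daisy: go right to teak.
    At teak: go left to lime.
      At lime: go left to ivy.
        At ivy: go left to sage.
          sage is a leaf — visit sage.
        At ivy: go right to hop.
          hop is a leaf — visit hop.
        Visit ivy.
      At lime: go right to pear.
        At pear: go left to ash.
          ash is a leaf — visit ash.
        At pear: go right to rose.
          At rose: go left to iris.
            iris is a leaf — visit iris.
          At rose: no right child.
          Visit rose.
        Visit pear.
      Visit lime.
    At teak: no right child.
    Visit teak.
  Visit daisy.
Visit bay.

moss cedar reed kale sage hop ivy ash iris rose pear lime teak daisy bay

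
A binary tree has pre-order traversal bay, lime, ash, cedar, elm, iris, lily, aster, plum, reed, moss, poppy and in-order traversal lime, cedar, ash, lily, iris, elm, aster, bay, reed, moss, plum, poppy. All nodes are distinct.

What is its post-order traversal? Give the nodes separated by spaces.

The first element of pre-order is the root; it splits in-order into left and right subtrees.
Root bay: left subtree has 7 nodes {lime, cedar, ash, lily, iris, elm, aster}, right has 4 {reed, moss, plum, poppy}.
  Root lime: left subtree has 0 nodes { }, right has 6 {cedar, ash, lily, iris, elm, aster}.
    Root ash: left subtree has 1 node {cedar}, right has 4 {lily, iris, elm, aster}.
      Root elm: left subtree has 2 nodes {lily, iris}, right has 1 {aster}.
        Root iris: left subtree has 1 node {lily}, right has 0 { }.
  Root plum: left subtree has 2 nodes {reed, moss}, right has 1 {poppy}.
    Root reed: left subtree has 0 nodes { }, right has 1 {moss}.

cedar lily iris aster elm ash lime moss reed poppy plum bay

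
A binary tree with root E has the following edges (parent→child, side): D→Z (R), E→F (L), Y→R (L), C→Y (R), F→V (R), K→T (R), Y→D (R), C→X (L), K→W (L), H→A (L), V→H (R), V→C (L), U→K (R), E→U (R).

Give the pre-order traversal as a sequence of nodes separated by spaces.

E F V C X Y R D Z H A U K W T

Pre-order visits the node, then its left subtree, then its right subtree.
Visit E.
At E: go left to F.
  Visit F.
  At F: no left child.
  At F: go right to V.
    Visit V.
    At V: go left to C.
      Visit C.
      At C: go left to X.
        X is a leaf — visit X.
      At C: go right to Y.
        Visit Y.
        At Y: go left to R.
          R is a leaf — visit R.
        At Y: go right to D.
          Visit D.
          At D: no left child.
          At D: go right to Z.
            Z is a leaf — visit Z.
    At V: go right to H.
      Visit H.
      At H: go left to A.
        A is a leaf — visit A.
      At H: no right child.
At E: go right to U.
  Visit U.
  At U: no left child.
  At U: go right to K.
    Visit K.
    At K: go left to W.
      W is a leaf — visit W.
    At K: go right to T.
      T is a leaf — visit T.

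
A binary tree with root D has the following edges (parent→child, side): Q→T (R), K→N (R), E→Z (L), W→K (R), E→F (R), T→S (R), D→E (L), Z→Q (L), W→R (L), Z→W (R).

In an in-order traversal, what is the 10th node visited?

In-order visits the left subtree, then the node, then the right subtree.
At D: go left to E.
  At E: go left to Z.
    At Z: go left to Q.
      At Q: no left child.
      Visit Q.
      At Q: go right to T.
        At T: no left child.
        Visit T.
        At T: go right to S.
          S is a leaf — visit S.
    Visit Z.
    At Z: go right to W.
      At W: go left to R.
        R is a leaf — visit R.
      Visit W.
      At W: go right to K.
        At K: no left child.
        Visit K.
        At K: go right to N.
          N is a leaf — visit N.
  Visit E.
  At E: go right to F.
    F is a leaf — visit F.
Visit D.
At D: no right child.
Full in-order sequence: Q, T, S, Z, R, W, K, N, E, F, D.

F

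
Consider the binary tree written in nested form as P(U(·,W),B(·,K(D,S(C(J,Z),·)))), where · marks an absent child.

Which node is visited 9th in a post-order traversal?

Post-order visits the left subtree, then the right subtree, then the node.
At P: go left to U.
  At U: no left child.
  At U: go right to W.
    W is a leaf — visit W.
  Visit U.
At P: go right to B.
  At B: no left child.
  At B: go right to K.
    At K: go left to D.
      D is a leaf — visit D.
    At K: go right to S.
      At S: go left to C.
        At C: go left to J.
          J is a leaf — visit J.
        At C: go right to Z.
          Z is a leaf — visit Z.
        Visit C.
      At S: no right child.
      Visit S.
    Visit K.
  Visit B.
Visit P.
Full post-order sequence: W, U, D, J, Z, C, S, K, B, P.

B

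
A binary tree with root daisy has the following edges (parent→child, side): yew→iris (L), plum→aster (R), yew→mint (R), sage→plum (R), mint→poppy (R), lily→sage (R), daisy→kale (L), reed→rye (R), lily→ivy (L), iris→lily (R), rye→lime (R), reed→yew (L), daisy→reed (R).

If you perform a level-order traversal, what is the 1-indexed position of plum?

Level-order visits nodes level by level from the root, left to right within each level.
Level 0: daisy
Level 1: kale, reed
Level 2: yew, rye
Level 3: iris, mint, lime
Level 4: lily, poppy
Level 5: ivy, sage
Level 6: plum
Level 7: aster
Full level-order sequence: daisy, kale, reed, yew, rye, iris, mint, lime, lily, poppy, ivy, sage, plum, aster.

13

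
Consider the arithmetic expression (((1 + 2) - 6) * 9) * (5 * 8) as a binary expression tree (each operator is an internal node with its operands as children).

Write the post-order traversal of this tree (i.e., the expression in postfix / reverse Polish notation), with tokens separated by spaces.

Post-order on an expression tree gives postfix notation: for each operator, emit left operand, right operand, then the operator.

1 2 + 6 - 9 * 5 8 * *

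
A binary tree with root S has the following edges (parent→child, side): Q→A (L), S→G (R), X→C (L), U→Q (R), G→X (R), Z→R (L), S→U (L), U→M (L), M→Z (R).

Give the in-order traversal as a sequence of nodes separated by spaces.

In-order visits the left subtree, then the node, then the right subtree.
At S: go left to U.
  At U: go left to M.
    At M: no left child.
    Visit M.
    At M: go right to Z.
      At Z: go left to R.
        R is a leaf — visit R.
      Visit Z.
      At Z: no right child.
  Visit U.
  At U: go right to Q.
    At Q: go left to A.
      A is a leaf — visit A.
    Visit Q.
    At Q: no right child.
Visit S.
At S: go right to G.
  At G: no left child.
  Visit G.
  At G: go right to X.
    At X: go left to C.
      C is a leaf — visit C.
    Visit X.
    At X: no right child.

M R Z U A Q S G C X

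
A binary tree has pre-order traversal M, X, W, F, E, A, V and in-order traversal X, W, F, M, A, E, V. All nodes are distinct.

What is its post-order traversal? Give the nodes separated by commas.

F, W, X, A, V, E, M

The first element of pre-order is the root; it splits in-order into left and right subtrees.
Root M: left subtree has 3 nodes {X, W, F}, right has 3 {A, E, V}.
  Root X: left subtree has 0 nodes { }, right has 2 {W, F}.
    Root W: left subtree has 0 nodes { }, right has 1 {F}.
  Root E: left subtree has 1 node {A}, right has 1 {V}.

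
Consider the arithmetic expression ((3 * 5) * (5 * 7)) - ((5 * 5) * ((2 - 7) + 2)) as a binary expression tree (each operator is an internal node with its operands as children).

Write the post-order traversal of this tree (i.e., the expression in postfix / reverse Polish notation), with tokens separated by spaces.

3 5 * 5 7 * * 5 5 * 2 7 - 2 + * -

Post-order on an expression tree gives postfix notation: for each operator, emit left operand, right operand, then the operator.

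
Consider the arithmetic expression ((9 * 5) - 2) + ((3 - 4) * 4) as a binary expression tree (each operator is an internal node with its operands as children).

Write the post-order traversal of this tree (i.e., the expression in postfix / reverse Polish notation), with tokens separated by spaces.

Post-order on an expression tree gives postfix notation: for each operator, emit left operand, right operand, then the operator.

9 5 * 2 - 3 4 - 4 * +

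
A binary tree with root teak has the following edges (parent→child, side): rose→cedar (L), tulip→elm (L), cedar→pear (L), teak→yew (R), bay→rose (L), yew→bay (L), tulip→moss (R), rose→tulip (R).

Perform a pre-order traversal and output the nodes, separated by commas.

Pre-order visits the node, then its left subtree, then its right subtree.
Visit teak.
At teak: no left child.
At teak: go right to yew.
  Visit yew.
  At yew: go left to bay.
    Visit bay.
    At bay: go left to rose.
      Visit rose.
      At rose: go left to cedar.
        Visit cedar.
        At cedar: go left to pear.
          pear is a leaf — visit pear.
        At cedar: no right child.
      At rose: go right to tulip.
        Visit tulip.
        At tulip: go left to elm.
          elm is a leaf — visit elm.
        At tulip: go right to moss.
          moss is a leaf — visit moss.
    At bay: no right child.
  At yew: no right child.

teak, yew, bay, rose, cedar, pear, tulip, elm, moss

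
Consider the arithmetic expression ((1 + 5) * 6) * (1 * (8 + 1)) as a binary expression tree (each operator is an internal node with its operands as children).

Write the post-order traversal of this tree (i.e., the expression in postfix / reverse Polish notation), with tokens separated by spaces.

Post-order on an expression tree gives postfix notation: for each operator, emit left operand, right operand, then the operator.

1 5 + 6 * 1 8 1 + * *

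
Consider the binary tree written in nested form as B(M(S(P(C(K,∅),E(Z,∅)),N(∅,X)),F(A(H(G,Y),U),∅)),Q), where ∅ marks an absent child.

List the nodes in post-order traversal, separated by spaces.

Post-order visits the left subtree, then the right subtree, then the node.
At B: go left to M.
  At M: go left to S.
    At S: go left to P.
      At P: go left to C.
        At C: go left to K.
          K is a leaf — visit K.
        At C: no right child.
        Visit C.
      At P: go right to E.
        At E: go left to Z.
          Z is a leaf — visit Z.
        At E: no right child.
        Visit E.
      Visit P.
    At S: go right to N.
      At N: no left child.
      At N: go right to X.
        X is a leaf — visit X.
      Visit N.
    Visit S.
  At M: go right to F.
    At F: go left to A.
      At A: go left to H.
        At H: go left to G.
          G is a leaf — visit G.
        At H: go right to Y.
          Y is a leaf — visit Y.
        Visit H.
      At A: go right to U.
        U is a leaf — visit U.
      Visit A.
    At F: no right child.
    Visit F.
  Visit M.
At B: go right to Q.
  Q is a leaf — visit Q.
Visit B.

K C Z E P X N S G Y H U A F M Q B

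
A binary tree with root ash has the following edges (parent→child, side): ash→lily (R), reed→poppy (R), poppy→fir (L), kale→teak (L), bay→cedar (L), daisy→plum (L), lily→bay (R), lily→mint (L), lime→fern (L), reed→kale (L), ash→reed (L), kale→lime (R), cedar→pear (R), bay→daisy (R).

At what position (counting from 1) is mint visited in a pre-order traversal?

Pre-order visits the node, then its left subtree, then its right subtree.
Visit ash.
At ash: go left to reed.
  Visit reed.
  At reed: go left to kale.
    Visit kale.
    At kale: go left to teak.
      teak is a leaf — visit teak.
    At kale: go right to lime.
      Visit lime.
      At lime: go left to fern.
        fern is a leaf — visit fern.
      At lime: no right child.
  At reed: go right to poppy.
    Visit poppy.
    At poppy: go left to fir.
      fir is a leaf — visit fir.
    At poppy: no right child.
At ash: go right to lily.
  Visit lily.
  At lily: go left to mint.
    mint is a leaf — visit mint.
  At lily: go right to bay.
    Visit bay.
    At bay: go left to cedar.
      Visit cedar.
      At cedar: no left child.
      At cedar: go right to pear.
        pear is a leaf — visit pear.
    At bay: go right to daisy.
      Visit daisy.
      At daisy: go left to plum.
        plum is a leaf — visit plum.
      At daisy: no right child.
Full pre-order sequence: ash, reed, kale, teak, lime, fern, poppy, fir, lily, mint, bay, cedar, pear, daisy, plum.

10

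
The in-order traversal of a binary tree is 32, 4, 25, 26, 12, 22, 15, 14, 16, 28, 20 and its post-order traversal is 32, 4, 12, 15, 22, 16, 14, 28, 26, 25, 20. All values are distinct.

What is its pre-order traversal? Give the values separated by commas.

20, 25, 4, 32, 26, 28, 14, 22, 12, 15, 16

The last element of post-order is the root; it splits in-order into left and right subtrees.
Root 20: left subtree has 10 nodes {32, 4, 25, 26, 12, 22, 15, 14, 16, 28}, right has 0 { }.
  Root 25: left subtree has 2 nodes {32, 4}, right has 7 {26, 12, 22, 15, 14, 16, 28}.
    Root 4: left subtree has 1 node {32}, right has 0 { }.
    Root 26: left subtree has 0 nodes { }, right has 6 {12, 22, 15, 14, 16, 28}.
      Root 28: left subtree has 5 nodes {12, 22, 15, 14, 16}, right has 0 { }.
        Root 14: left subtree has 3 nodes {12, 22, 15}, right has 1 {16}.
          Root 22: left subtree has 1 node {12}, right has 1 {15}.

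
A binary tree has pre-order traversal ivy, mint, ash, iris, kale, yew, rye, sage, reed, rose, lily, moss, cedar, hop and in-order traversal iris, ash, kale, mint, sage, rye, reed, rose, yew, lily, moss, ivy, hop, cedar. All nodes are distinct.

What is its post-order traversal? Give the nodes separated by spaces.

iris kale ash sage rose reed rye moss lily yew mint hop cedar ivy

The first element of pre-order is the root; it splits in-order into left and right subtrees.
Root ivy: left subtree has 11 nodes {iris, ash, kale, mint, sage, rye, reed, rose, yew, lily, moss}, right has 2 {hop, cedar}.
  Root mint: left subtree has 3 nodes {iris, ash, kale}, right has 7 {sage, rye, reed, rose, yew, lily, moss}.
    Root ash: left subtree has 1 node {iris}, right has 1 {kale}.
    Root yew: left subtree has 4 nodes {sage, rye, reed, rose}, right has 2 {lily, moss}.
      Root rye: left subtree has 1 node {sage}, right has 2 {reed, rose}.
        Root reed: left subtree has 0 nodes { }, right has 1 {rose}.
      Root lily: left subtree has 0 nodes { }, right has 1 {moss}.
  Root cedar: left subtree has 1 node {hop}, right has 0 { }.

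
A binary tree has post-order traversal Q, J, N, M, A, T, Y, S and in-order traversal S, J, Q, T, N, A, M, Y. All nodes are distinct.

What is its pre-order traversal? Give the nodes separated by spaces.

S Y T J Q A N M

The last element of post-order is the root; it splits in-order into left and right subtrees.
Root S: left subtree has 0 nodes { }, right has 7 {J, Q, T, N, A, M, Y}.
  Root Y: left subtree has 6 nodes {J, Q, T, N, A, M}, right has 0 { }.
    Root T: left subtree has 2 nodes {J, Q}, right has 3 {N, A, M}.
      Root J: left subtree has 0 nodes { }, right has 1 {Q}.
      Root A: left subtree has 1 node {N}, right has 1 {M}.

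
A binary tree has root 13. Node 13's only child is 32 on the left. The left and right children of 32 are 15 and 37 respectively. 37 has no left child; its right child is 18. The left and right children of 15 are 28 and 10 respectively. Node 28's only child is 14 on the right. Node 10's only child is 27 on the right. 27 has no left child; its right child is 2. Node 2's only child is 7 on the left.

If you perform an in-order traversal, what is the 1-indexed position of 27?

In-order visits the left subtree, then the node, then the right subtree.
At 13: go left to 32.
  At 32: go left to 15.
    At 15: go left to 28.
      At 28: no left child.
      Visit 28.
      At 28: go right to 14.
        14 is a leaf — visit 14.
    Visit 15.
    At 15: go right to 10.
      At 10: no left child.
      Visit 10.
      At 10: go right to 27.
        At 27: no left child.
        Visit 27.
        At 27: go right to 2.
          At 2: go left to 7.
            7 is a leaf — visit 7.
          Visit 2.
          At 2: no right child.
  Visit 32.
  At 32: go right to 37.
    At 37: no left child.
    Visit 37.
    At 37: go right to 18.
      18 is a leaf — visit 18.
Visit 13.
At 13: no right child.
Full in-order sequence: 28, 14, 15, 10, 27, 7, 2, 32, 37, 18, 13.

5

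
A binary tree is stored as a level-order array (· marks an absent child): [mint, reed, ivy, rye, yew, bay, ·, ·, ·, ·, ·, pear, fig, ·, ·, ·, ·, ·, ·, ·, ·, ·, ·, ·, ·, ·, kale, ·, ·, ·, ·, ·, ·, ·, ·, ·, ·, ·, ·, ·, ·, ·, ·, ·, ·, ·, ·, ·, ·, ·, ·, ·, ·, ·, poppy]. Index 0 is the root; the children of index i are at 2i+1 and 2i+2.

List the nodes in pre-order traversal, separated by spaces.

Pre-order visits the node, then its left subtree, then its right subtree.
Visit mint.
At mint: go left to reed.
  Visit reed.
  At reed: go left to rye.
    rye is a leaf — visit rye.
  At reed: go right to yew.
    yew is a leaf — visit yew.
At mint: go right to ivy.
  Visit ivy.
  At ivy: go left to bay.
    Visit bay.
    At bay: go left to pear.
      pear is a leaf — visit pear.
    At bay: go right to fig.
      Visit fig.
      At fig: no left child.
      At fig: go right to kale.
        Visit kale.
        At kale: no left child.
        At kale: go right to poppy.
          poppy is a leaf — visit poppy.
  At ivy: no right child.

mint reed rye yew ivy bay pear fig kale poppy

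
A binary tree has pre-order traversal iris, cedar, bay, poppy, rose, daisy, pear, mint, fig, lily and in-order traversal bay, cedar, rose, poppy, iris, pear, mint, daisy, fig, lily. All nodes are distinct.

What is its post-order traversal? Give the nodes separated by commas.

The first element of pre-order is the root; it splits in-order into left and right subtrees.
Root iris: left subtree has 4 nodes {bay, cedar, rose, poppy}, right has 5 {pear, mint, daisy, fig, lily}.
  Root cedar: left subtree has 1 node {bay}, right has 2 {rose, poppy}.
    Root poppy: left subtree has 1 node {rose}, right has 0 { }.
  Root daisy: left subtree has 2 nodes {pear, mint}, right has 2 {fig, lily}.
    Root pear: left subtree has 0 nodes { }, right has 1 {mint}.
    Root fig: left subtree has 0 nodes { }, right has 1 {lily}.

bay, rose, poppy, cedar, mint, pear, lily, fig, daisy, iris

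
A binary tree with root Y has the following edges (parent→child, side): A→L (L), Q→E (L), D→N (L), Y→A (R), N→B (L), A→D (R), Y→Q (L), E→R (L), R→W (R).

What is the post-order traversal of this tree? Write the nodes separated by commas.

Post-order visits the left subtree, then the right subtree, then the node.
At Y: go left to Q.
  At Q: go left to E.
    At E: go left to R.
      At R: no left child.
      At R: go right to W.
        W is a leaf — visit W.
      Visit R.
    At E: no right child.
    Visit E.
  At Q: no right child.
  Visit Q.
At Y: go right to A.
  At A: go left to L.
    L is a leaf — visit L.
  At A: go right to D.
    At D: go left to N.
      At N: go left to B.
        B is a leaf — visit B.
      At N: no right child.
      Visit N.
    At D: no right child.
    Visit D.
  Visit A.
Visit Y.

W, R, E, Q, L, B, N, D, A, Y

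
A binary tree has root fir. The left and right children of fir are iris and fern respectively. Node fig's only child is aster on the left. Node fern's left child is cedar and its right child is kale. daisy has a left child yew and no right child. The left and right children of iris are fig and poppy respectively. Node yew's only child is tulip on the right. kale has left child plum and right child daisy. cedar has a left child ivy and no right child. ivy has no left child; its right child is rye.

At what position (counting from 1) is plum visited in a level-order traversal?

10

Level-order visits nodes level by level from the root, left to right within each level.
Level 0: fir
Level 1: iris, fern
Level 2: fig, poppy, cedar, kale
Level 3: aster, ivy, plum, daisy
Level 4: rye, yew
Level 5: tulip
Full level-order sequence: fir, iris, fern, fig, poppy, cedar, kale, aster, ivy, plum, daisy, rye, yew, tulip.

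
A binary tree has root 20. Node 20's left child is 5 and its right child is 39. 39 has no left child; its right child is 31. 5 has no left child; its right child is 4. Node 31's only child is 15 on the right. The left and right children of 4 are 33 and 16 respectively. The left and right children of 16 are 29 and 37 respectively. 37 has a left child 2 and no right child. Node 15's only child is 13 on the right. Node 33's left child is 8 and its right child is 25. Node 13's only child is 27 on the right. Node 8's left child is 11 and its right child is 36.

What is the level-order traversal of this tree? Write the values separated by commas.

20, 5, 39, 4, 31, 33, 16, 15, 8, 25, 29, 37, 13, 11, 36, 2, 27

Level-order visits nodes level by level from the root, left to right within each level.
Level 0: 20
Level 1: 5, 39
Level 2: 4, 31
Level 3: 33, 16, 15
Level 4: 8, 25, 29, 37, 13
Level 5: 11, 36, 2, 27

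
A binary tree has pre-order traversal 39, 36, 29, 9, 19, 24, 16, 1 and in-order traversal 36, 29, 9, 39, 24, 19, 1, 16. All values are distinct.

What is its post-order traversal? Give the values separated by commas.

9, 29, 36, 24, 1, 16, 19, 39

The first element of pre-order is the root; it splits in-order into left and right subtrees.
Root 39: left subtree has 3 nodes {36, 29, 9}, right has 4 {24, 19, 1, 16}.
  Root 36: left subtree has 0 nodes { }, right has 2 {29, 9}.
    Root 29: left subtree has 0 nodes { }, right has 1 {9}.
  Root 19: left subtree has 1 node {24}, right has 2 {1, 16}.
    Root 16: left subtree has 1 node {1}, right has 0 { }.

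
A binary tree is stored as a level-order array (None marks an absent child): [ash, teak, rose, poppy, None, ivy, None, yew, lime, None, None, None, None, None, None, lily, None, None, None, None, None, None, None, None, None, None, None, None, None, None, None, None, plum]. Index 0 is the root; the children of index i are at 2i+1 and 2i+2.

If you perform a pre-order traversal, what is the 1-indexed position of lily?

Pre-order visits the node, then its left subtree, then its right subtree.
Visit ash.
At ash: go left to teak.
  Visit teak.
  At teak: go left to poppy.
    Visit poppy.
    At poppy: go left to yew.
      Visit yew.
      At yew: go left to lily.
        Visit lily.
        At lily: no left child.
        At lily: go right to plum.
          plum is a leaf — visit plum.
      At yew: no right child.
    At poppy: go right to lime.
      lime is a leaf — visit lime.
  At teak: no right child.
At ash: go right to rose.
  Visit rose.
  At rose: go left to ivy.
    ivy is a leaf — visit ivy.
  At rose: no right child.
Full pre-order sequence: ash, teak, poppy, yew, lily, plum, lime, rose, ivy.

5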